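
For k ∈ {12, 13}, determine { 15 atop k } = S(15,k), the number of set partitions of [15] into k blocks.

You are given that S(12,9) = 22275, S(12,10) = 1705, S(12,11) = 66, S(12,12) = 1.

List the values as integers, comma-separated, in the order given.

106470, 4550

[13] T[13,10]:10*1705+22275=39325 · T[13,11]:11*66+1705=2431 · T[13,12]:12*1+66=78 · T[13,13]:13*0+1=1
[14] T[14,11]:11*2431+39325=66066 · T[14,12]:12*78+2431=3367 · T[14,13]:13*1+78=91
[15] T[15,12]:12*3367+66066=106470 · T[15,13]:13*91+3367=4550
Read S(15,12) = 106470, S(15,13) = 4550.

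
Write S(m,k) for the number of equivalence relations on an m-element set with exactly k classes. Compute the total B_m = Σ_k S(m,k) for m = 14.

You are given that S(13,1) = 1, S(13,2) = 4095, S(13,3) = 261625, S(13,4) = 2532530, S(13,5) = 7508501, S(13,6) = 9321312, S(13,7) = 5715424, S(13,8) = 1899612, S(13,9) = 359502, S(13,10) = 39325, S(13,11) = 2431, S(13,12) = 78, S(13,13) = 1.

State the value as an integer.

190899322

row 14: T[14][1]=1·1+0=1  T[14][2]=2·4095+1=8191  T[14][3]=3·261625+4095=788970  T[14][4]=4·2532530+261625=10391745  T[14][5]=5·7508501+2532530=40075035  T[14][6]=6·9321312+7508501=63436373  T[14][7]=7·5715424+9321312=49329280  T[14][8]=8·1899612+5715424=20912320  T[14][9]=9·359502+1899612=5135130  T[14][10]=10·39325+359502=752752  T[14][11]=11·2431+39325=66066  T[14][12]=12·78+2431=3367  T[14][13]=13·1+78=91  T[14][14]=14·0+1=1
B_14 = ΣS(14,k) = 1+8191+788970+10391745+40075035+63436373+49329280+20912320+5135130+752752+66066+3367+91+1 = 190899322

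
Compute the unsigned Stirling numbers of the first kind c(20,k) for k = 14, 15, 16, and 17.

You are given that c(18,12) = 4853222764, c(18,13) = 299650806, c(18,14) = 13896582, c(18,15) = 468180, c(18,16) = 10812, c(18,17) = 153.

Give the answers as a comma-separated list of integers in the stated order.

i=19: T(19,13)=4853222764+18·299650806=10246937272 | T(19,14)=299650806+18·13896582=549789282 | T(19,15)=13896582+18·468180=22323822 | T(19,16)=468180+18·10812=662796 | T(19,17)=10812+18·153=13566
i=20: T(20,14)=10246937272+19·549789282=20692933630 | T(20,15)=549789282+19·22323822=973941900 | T(20,16)=22323822+19·662796=34916946 | T(20,17)=662796+19·13566=920550
Read c(20,14) = 20692933630, c(20,15) = 973941900, c(20,16) = 34916946, c(20,17) = 920550.

20692933630, 973941900, 34916946, 920550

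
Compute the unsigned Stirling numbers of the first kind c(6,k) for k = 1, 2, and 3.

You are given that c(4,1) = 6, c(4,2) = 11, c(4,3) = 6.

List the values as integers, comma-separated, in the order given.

120, 274, 225

r5: T_5,1=4×6+0=24; T_5,2=4×11+6=50; T_5,3=4×6+11=35
r6: T_6,1=5×24+0=120; T_6,2=5×50+24=274; T_6,3=5×35+50=225
Read c(6,1) = 120, c(6,2) = 274, c(6,3) = 225.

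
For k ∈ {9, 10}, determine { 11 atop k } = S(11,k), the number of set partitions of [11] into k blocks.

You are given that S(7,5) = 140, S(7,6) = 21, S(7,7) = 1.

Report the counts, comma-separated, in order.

[8] T[8,6]:6*21+140=266 · T[8,7]:7*1+21=28 · T[8,8]:8*0+1=1
[9] T[9,7]:7*28+266=462 · T[9,8]:8*1+28=36 · T[9,9]:9*0+1=1
[10] T[10,8]:8*36+462=750 · T[10,9]:9*1+36=45 · T[10,10]:10*0+1=1
[11] T[11,9]:9*45+750=1155 · T[11,10]:10*1+45=55
Read S(11,9) = 1155, S(11,10) = 55.

1155, 55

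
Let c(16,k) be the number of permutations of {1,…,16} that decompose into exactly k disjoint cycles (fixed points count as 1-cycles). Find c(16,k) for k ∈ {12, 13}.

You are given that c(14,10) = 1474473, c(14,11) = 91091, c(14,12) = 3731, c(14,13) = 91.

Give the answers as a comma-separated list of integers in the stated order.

4899622, 218400

row 15: T[15][11]=14·91091+1474473=2749747  T[15][12]=14·3731+91091=143325  T[15][13]=14·91+3731=5005
row 16: T[16][12]=15·143325+2749747=4899622  T[16][13]=15·5005+143325=218400
Read c(16,12) = 4899622, c(16,13) = 218400.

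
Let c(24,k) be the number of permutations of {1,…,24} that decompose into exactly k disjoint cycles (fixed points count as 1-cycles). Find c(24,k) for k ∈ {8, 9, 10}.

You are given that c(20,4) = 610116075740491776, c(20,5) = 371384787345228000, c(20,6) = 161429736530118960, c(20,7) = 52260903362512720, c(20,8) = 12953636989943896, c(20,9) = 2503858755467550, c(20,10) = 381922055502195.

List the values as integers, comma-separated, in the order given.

5304713715525445812976, 1204749260161737632496, 220984454979433717396

[21] T[21,5]:20*371384787345228000+610116075740491776=8037811822645051776 · T[21,6]:20*161429736530118960+371384787345228000=3599979517947607200 · T[21,7]:20*52260903362512720+161429736530118960=1206647803780373360 · T[21,8]:20*12953636989943896+52260903362512720=311333643161390640 · T[21,9]:20*2503858755467550+12953636989943896=63030812099294896 · T[21,10]:20*381922055502195+2503858755467550=10142299865511450
[22] T[22,6]:21*3599979517947607200+8037811822645051776=83637381699544802976 · T[22,7]:21*1206647803780373360+3599979517947607200=28939583397335447760 · T[22,8]:21*311333643161390640+1206647803780373360=7744654310169576800 · T[22,9]:21*63030812099294896+311333643161390640=1634980697246583456 · T[22,10]:21*10142299865511450+63030812099294896=276019109275035346
[23] T[23,7]:22*28939583397335447760+83637381699544802976=720308216440924653696 · T[23,8]:22*7744654310169576800+28939583397335447760=199321978221066137360 · T[23,9]:22*1634980697246583456+7744654310169576800=43714229649594412832 · T[23,10]:22*276019109275035346+1634980697246583456=7707401101297361068
[24] T[24,8]:23*199321978221066137360+720308216440924653696=5304713715525445812976 · T[24,9]:23*43714229649594412832+199321978221066137360=1204749260161737632496 · T[24,10]:23*7707401101297361068+43714229649594412832=220984454979433717396
Read c(24,8) = 5304713715525445812976, c(24,9) = 1204749260161737632496, c(24,10) = 220984454979433717396.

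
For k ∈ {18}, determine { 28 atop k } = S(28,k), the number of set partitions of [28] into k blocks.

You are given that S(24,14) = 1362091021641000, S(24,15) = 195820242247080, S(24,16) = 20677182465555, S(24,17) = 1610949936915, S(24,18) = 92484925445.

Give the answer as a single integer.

94432767017711850

r25: T_25,15=15×195820242247080+1362091021641000=4299394655347200; T_25,16=16×20677182465555+195820242247080=526655161695960; T_25,17=17×1610949936915+20677182465555=48063331393110; T_25,18=18×92484925445+1610949936915=3275678594925
r26: T_26,16=16×526655161695960+4299394655347200=12725877242482560; T_26,17=17×48063331393110+526655161695960=1343731795378830; T_26,18=18×3275678594925+48063331393110=107025546101760
r27: T_27,17=17×1343731795378830+12725877242482560=35569317763922670; T_27,18=18×107025546101760+1343731795378830=3270191625210510
r28: T_28,18=18×3270191625210510+35569317763922670=94432767017711850
Read S(28,18) = 94432767017711850.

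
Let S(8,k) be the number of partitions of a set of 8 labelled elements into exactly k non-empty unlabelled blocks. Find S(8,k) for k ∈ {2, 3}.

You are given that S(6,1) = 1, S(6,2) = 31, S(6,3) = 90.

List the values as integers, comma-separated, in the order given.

127, 966

[7] T[7,1]:1*1+0=1 · T[7,2]:2*31+1=63 · T[7,3]:3*90+31=301
[8] T[8,2]:2*63+1=127 · T[8,3]:3*301+63=966
Read S(8,2) = 127, S(8,3) = 966.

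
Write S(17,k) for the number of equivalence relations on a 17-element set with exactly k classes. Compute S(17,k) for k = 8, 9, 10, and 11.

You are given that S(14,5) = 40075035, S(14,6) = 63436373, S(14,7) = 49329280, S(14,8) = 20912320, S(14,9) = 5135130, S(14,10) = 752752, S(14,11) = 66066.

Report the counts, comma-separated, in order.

20415995028, 9528822303, 2758334150, 512060978

@15  (15,6):63436373·6+40075035→420693273, (15,7):49329280·7+63436373→408741333, (15,8):20912320·8+49329280→216627840, (15,9):5135130·9+20912320→67128490, (15,10):752752·10+5135130→12662650, (15,11):66066·11+752752→1479478
@16  (16,7):408741333·7+420693273→3281882604, (16,8):216627840·8+408741333→2141764053, (16,9):67128490·9+216627840→820784250, (16,10):12662650·10+67128490→193754990, (16,11):1479478·11+12662650→28936908
@17  (17,8):2141764053·8+3281882604→20415995028, (17,9):820784250·9+2141764053→9528822303, (17,10):193754990·10+820784250→2758334150, (17,11):28936908·11+193754990→512060978
Read S(17,8) = 20415995028, S(17,9) = 9528822303, S(17,10) = 2758334150, S(17,11) = 512060978.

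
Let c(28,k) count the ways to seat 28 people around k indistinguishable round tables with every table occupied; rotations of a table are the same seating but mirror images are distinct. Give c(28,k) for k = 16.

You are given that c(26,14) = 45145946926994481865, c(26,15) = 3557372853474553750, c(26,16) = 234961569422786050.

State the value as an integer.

@27  (27,15):3557372853474553750·26+45145946926994481865→137637641117332879365, (27,16):234961569422786050·26+3557372853474553750→9666373658466991050
@28  (28,16):9666373658466991050·27+137637641117332879365→398629729895941637715
Read c(28,16) = 398629729895941637715.

398629729895941637715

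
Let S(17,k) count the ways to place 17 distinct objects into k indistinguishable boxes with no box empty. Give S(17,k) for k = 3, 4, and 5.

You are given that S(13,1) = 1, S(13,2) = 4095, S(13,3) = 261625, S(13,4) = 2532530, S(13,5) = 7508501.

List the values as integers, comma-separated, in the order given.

21457825, 694337290, 5652751651

i=14: T(14,1)=0+1·1=1 | T(14,2)=1+2·4095=8191 | T(14,3)=4095+3·261625=788970 | T(14,4)=261625+4·2532530=10391745 | T(14,5)=2532530+5·7508501=40075035
i=15: T(15,1)=0+1·1=1 | T(15,2)=1+2·8191=16383 | T(15,3)=8191+3·788970=2375101 | T(15,4)=788970+4·10391745=42355950 | T(15,5)=10391745+5·40075035=210766920
i=16: T(16,2)=1+2·16383=32767 | T(16,3)=16383+3·2375101=7141686 | T(16,4)=2375101+4·42355950=171798901 | T(16,5)=42355950+5·210766920=1096190550
i=17: T(17,3)=32767+3·7141686=21457825 | T(17,4)=7141686+4·171798901=694337290 | T(17,5)=171798901+5·1096190550=5652751651
Read S(17,3) = 21457825, S(17,4) = 694337290, S(17,5) = 5652751651.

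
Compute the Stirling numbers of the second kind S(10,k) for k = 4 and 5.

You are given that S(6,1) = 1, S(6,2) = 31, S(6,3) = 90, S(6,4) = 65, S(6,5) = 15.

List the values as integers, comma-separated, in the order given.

34105, 42525

i=7: T(7,1)=0+1·1=1 | T(7,2)=1+2·31=63 | T(7,3)=31+3·90=301 | T(7,4)=90+4·65=350 | T(7,5)=65+5·15=140
i=8: T(8,2)=1+2·63=127 | T(8,3)=63+3·301=966 | T(8,4)=301+4·350=1701 | T(8,5)=350+5·140=1050
i=9: T(9,3)=127+3·966=3025 | T(9,4)=966+4·1701=7770 | T(9,5)=1701+5·1050=6951
i=10: T(10,4)=3025+4·7770=34105 | T(10,5)=7770+5·6951=42525
Read S(10,4) = 34105, S(10,5) = 42525.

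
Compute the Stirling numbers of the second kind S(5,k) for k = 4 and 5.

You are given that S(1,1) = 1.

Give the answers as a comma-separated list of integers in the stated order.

10, 1

[2] T[2,1]:1*1+0=1 · T[2,2]:2*0+1=1
[3] T[3,2]:2*1+1=3 · T[3,3]:3*0+1=1
[4] T[4,3]:3*1+3=6 · T[4,4]:4*0+1=1
[5] T[5,4]:4*1+6=10 · T[5,5]:5*0+1=1
Read S(5,4) = 10, S(5,5) = 1.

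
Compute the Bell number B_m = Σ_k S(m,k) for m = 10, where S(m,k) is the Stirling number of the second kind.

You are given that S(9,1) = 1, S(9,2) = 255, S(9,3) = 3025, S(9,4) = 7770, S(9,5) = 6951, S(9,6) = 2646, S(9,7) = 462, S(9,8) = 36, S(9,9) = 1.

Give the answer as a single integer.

115975

row 10: T[10][1]=1·1+0=1  T[10][2]=2·255+1=511  T[10][3]=3·3025+255=9330  T[10][4]=4·7770+3025=34105  T[10][5]=5·6951+7770=42525  T[10][6]=6·2646+6951=22827  T[10][7]=7·462+2646=5880  T[10][8]=8·36+462=750  T[10][9]=9·1+36=45  T[10][10]=10·0+1=1
B_10 = ΣS(10,k) = 1+511+9330+34105+42525+22827+5880+750+45+1 = 115975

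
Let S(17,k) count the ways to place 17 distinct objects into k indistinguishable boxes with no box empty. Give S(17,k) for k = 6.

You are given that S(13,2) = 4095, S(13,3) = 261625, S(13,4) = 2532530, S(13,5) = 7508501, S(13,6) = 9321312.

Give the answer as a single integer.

17505749898

[14] T[14,3]:3*261625+4095=788970 · T[14,4]:4*2532530+261625=10391745 · T[14,5]:5*7508501+2532530=40075035 · T[14,6]:6*9321312+7508501=63436373
[15] T[15,4]:4*10391745+788970=42355950 · T[15,5]:5*40075035+10391745=210766920 · T[15,6]:6*63436373+40075035=420693273
[16] T[16,5]:5*210766920+42355950=1096190550 · T[16,6]:6*420693273+210766920=2734926558
[17] T[17,6]:6*2734926558+1096190550=17505749898
Read S(17,6) = 17505749898.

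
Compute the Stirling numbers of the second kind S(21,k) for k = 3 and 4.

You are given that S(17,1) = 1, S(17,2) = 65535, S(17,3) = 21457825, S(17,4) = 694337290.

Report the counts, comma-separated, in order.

1742343625, 181509070050

i=18: T(18,1)=0+1·1=1 | T(18,2)=1+2·65535=131071 | T(18,3)=65535+3·21457825=64439010 | T(18,4)=21457825+4·694337290=2798806985
i=19: T(19,1)=0+1·1=1 | T(19,2)=1+2·131071=262143 | T(19,3)=131071+3·64439010=193448101 | T(19,4)=64439010+4·2798806985=11259666950
i=20: T(20,2)=1+2·262143=524287 | T(20,3)=262143+3·193448101=580606446 | T(20,4)=193448101+4·11259666950=45232115901
i=21: T(21,3)=524287+3·580606446=1742343625 | T(21,4)=580606446+4·45232115901=181509070050
Read S(21,3) = 1742343625, S(21,4) = 181509070050.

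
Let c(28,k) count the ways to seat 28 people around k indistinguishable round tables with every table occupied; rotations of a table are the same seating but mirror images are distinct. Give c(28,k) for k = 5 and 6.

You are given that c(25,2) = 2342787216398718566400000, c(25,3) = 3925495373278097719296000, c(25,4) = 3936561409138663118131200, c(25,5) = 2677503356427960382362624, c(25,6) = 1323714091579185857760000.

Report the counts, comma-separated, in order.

55278125307966865191587481600, 28969458895980281319670568448

r26: T_26,3=25×3925495373278097719296000+2342787216398718566400000=100480171548351161548800000; T_26,4=25×3936561409138663118131200+3925495373278097719296000=102339530601744675672576000; T_26,5=25×2677503356427960382362624+3936561409138663118131200=70874145319837672677196800; T_26,6=25×1323714091579185857760000+2677503356427960382362624=35770355645907606826362624
r27: T_27,4=26×102339530601744675672576000+100480171548351161548800000=2761307967193712729035776000; T_27,5=26×70874145319837672677196800+102339530601744675672576000=1945067308917524165279692800; T_27,6=26×35770355645907606826362624+70874145319837672677196800=1000903392113435450162625024
r28: T_28,5=27×1945067308917524165279692800+2761307967193712729035776000=55278125307966865191587481600; T_28,6=27×1000903392113435450162625024+1945067308917524165279692800=28969458895980281319670568448
Read c(28,5) = 55278125307966865191587481600, c(28,6) = 28969458895980281319670568448.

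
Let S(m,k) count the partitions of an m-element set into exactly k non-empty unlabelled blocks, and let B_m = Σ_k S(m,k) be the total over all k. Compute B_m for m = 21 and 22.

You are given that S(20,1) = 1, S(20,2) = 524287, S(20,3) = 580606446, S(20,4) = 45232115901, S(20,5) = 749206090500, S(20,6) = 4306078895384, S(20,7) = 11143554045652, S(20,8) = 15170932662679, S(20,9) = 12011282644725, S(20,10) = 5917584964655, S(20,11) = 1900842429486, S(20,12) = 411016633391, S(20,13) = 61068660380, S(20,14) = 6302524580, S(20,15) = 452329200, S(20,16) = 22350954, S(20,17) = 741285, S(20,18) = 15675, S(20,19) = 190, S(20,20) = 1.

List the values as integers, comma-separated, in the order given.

r21: T_21,1=1×1+0=1; T_21,2=2×524287+1=1048575; T_21,3=3×580606446+524287=1742343625; T_21,4=4×45232115901+580606446=181509070050; T_21,5=5×749206090500+45232115901=3791262568401; T_21,6=6×4306078895384+749206090500=26585679462804; T_21,7=7×11143554045652+4306078895384=82310957214948; T_21,8=8×15170932662679+11143554045652=132511015347084; T_21,9=9×12011282644725+15170932662679=123272476465204; T_21,10=10×5917584964655+12011282644725=71187132291275; T_21,11=11×1900842429486+5917584964655=26826851689001; T_21,12=12×411016633391+1900842429486=6833042030178; T_21,13=13×61068660380+411016633391=1204909218331; T_21,14=14×6302524580+61068660380=149304004500; T_21,15=15×452329200+6302524580=13087462580; T_21,16=16×22350954+452329200=809944464; T_21,17=17×741285+22350954=34952799; T_21,18=18×15675+741285=1023435; T_21,19=19×190+15675=19285; T_21,20=20×1+190=210; T_21,21=21×0+1=1
r22: T_22,1=1×1+0=1; T_22,2=2×1048575+1=2097151; T_22,3=3×1742343625+1048575=5228079450; T_22,4=4×181509070050+1742343625=727778623825; T_22,5=5×3791262568401+181509070050=19137821912055; T_22,6=6×26585679462804+3791262568401=163305339345225; T_22,7=7×82310957214948+26585679462804=602762379967440; T_22,8=8×132511015347084+82310957214948=1142399079991620; T_22,9=9×123272476465204+132511015347084=1241963303533920; T_22,10=10×71187132291275+123272476465204=835143799377954; T_22,11=11×26826851689001+71187132291275=366282500870286; T_22,12=12×6833042030178+26826851689001=108823356051137; T_22,13=13×1204909218331+6833042030178=22496861868481; T_22,14=14×149304004500+1204909218331=3295165281331; T_22,15=15×13087462580+149304004500=345615943200; T_22,16=16×809944464+13087462580=26046574004; T_22,17=17×34952799+809944464=1404142047; T_22,18=18×1023435+34952799=53374629; T_22,19=19×19285+1023435=1389850; T_22,20=20×210+19285=23485; T_22,21=21×1+210=231; T_22,22=22×0+1=1
B_21 = ΣS(21,k) = 1+1048575+1742343625+181509070050+3791262568401+26585679462804+82310957214948+132511015347084+123272476465204+71187132291275+26826851689001+6833042030178+1204909218331+149304004500+13087462580+809944464+34952799+1023435+19285+210+1 = 474869816156751
B_22 = ΣS(22,k) = 1+2097151+5228079450+727778623825+19137821912055+163305339345225+602762379967440+1142399079991620+1241963303533920+835143799377954+366282500870286+108823356051137+22496861868481+3295165281331+345615943200+26046574004+1404142047+53374629+1389850+23485+231+1 = 4506715738447323

474869816156751, 4506715738447323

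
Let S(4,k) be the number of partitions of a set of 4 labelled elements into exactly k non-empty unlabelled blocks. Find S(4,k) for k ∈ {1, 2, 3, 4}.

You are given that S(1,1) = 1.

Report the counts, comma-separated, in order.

1, 7, 6, 1

@2  (2,1):1·1+0→1, (2,2):0·2+1→1
@3  (3,1):1·1+0→1, (3,2):1·2+1→3, (3,3):0·3+1→1
@4  (4,1):1·1+0→1, (4,2):3·2+1→7, (4,3):1·3+3→6, (4,4):0·4+1→1
Read S(4,1) = 1, S(4,2) = 7, S(4,3) = 6, S(4,4) = 1.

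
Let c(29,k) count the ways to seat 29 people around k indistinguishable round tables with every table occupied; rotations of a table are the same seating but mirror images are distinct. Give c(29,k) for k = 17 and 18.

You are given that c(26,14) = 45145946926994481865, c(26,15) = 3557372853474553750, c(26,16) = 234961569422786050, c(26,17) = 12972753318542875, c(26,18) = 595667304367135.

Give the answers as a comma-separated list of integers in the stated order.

[27] T[27,15]:26*3557372853474553750+45145946926994481865=137637641117332879365 · T[27,16]:26*234961569422786050+3557372853474553750=9666373658466991050 · T[27,17]:26*12972753318542875+234961569422786050=572253155704900800 · T[27,18]:26*595667304367135+12972753318542875=28460103232088385
[28] T[28,16]:27*9666373658466991050+137637641117332879365=398629729895941637715 · T[28,17]:27*572253155704900800+9666373658466991050=25117208862499312650 · T[28,18]:27*28460103232088385+572253155704900800=1340675942971287195
[29] T[29,17]:28*25117208862499312650+398629729895941637715=1101911578045922391915 · T[29,18]:28*1340675942971287195+25117208862499312650=62656135265695354110
Read c(29,17) = 1101911578045922391915, c(29,18) = 62656135265695354110.

1101911578045922391915, 62656135265695354110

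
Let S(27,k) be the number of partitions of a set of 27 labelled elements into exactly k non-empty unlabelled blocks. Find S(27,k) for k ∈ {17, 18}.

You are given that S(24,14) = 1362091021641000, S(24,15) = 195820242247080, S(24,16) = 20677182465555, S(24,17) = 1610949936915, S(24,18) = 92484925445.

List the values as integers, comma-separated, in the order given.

35569317763922670, 3270191625210510

[25] T[25,15]:15*195820242247080+1362091021641000=4299394655347200 · T[25,16]:16*20677182465555+195820242247080=526655161695960 · T[25,17]:17*1610949936915+20677182465555=48063331393110 · T[25,18]:18*92484925445+1610949936915=3275678594925
[26] T[26,16]:16*526655161695960+4299394655347200=12725877242482560 · T[26,17]:17*48063331393110+526655161695960=1343731795378830 · T[26,18]:18*3275678594925+48063331393110=107025546101760
[27] T[27,17]:17*1343731795378830+12725877242482560=35569317763922670 · T[27,18]:18*107025546101760+1343731795378830=3270191625210510
Read S(27,17) = 35569317763922670, S(27,18) = 3270191625210510.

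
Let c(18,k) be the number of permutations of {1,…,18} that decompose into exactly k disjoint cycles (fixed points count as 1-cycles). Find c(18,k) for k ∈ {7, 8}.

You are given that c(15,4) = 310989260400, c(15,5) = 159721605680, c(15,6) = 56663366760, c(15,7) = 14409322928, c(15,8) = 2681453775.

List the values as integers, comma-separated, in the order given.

110228466184200, 24871845297936

@16  (16,5):159721605680·15+310989260400→2706813345600, (16,6):56663366760·15+159721605680→1009672107080, (16,7):14409322928·15+56663366760→272803210680, (16,8):2681453775·15+14409322928→54631129553
@17  (17,6):1009672107080·16+2706813345600→18861567058880, (17,7):272803210680·16+1009672107080→5374523477960, (17,8):54631129553·16+272803210680→1146901283528
@18  (18,7):5374523477960·17+18861567058880→110228466184200, (18,8):1146901283528·17+5374523477960→24871845297936
Read c(18,7) = 110228466184200, c(18,8) = 24871845297936.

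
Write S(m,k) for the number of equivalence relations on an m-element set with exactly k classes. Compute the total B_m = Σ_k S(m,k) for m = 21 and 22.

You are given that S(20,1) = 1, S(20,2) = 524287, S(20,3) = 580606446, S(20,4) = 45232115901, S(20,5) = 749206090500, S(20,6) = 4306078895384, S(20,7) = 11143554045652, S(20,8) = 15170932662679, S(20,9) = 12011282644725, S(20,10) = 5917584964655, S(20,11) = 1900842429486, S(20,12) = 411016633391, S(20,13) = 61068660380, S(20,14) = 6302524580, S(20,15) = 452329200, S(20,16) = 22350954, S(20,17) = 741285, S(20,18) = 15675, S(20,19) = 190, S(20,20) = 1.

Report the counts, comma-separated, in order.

474869816156751, 4506715738447323

r21: T_21,1=1×1+0=1; T_21,2=2×524287+1=1048575; T_21,3=3×580606446+524287=1742343625; T_21,4=4×45232115901+580606446=181509070050; T_21,5=5×749206090500+45232115901=3791262568401; T_21,6=6×4306078895384+749206090500=26585679462804; T_21,7=7×11143554045652+4306078895384=82310957214948; T_21,8=8×15170932662679+11143554045652=132511015347084; T_21,9=9×12011282644725+15170932662679=123272476465204; T_21,10=10×5917584964655+12011282644725=71187132291275; T_21,11=11×1900842429486+5917584964655=26826851689001; T_21,12=12×411016633391+1900842429486=6833042030178; T_21,13=13×61068660380+411016633391=1204909218331; T_21,14=14×6302524580+61068660380=149304004500; T_21,15=15×452329200+6302524580=13087462580; T_21,16=16×22350954+452329200=809944464; T_21,17=17×741285+22350954=34952799; T_21,18=18×15675+741285=1023435; T_21,19=19×190+15675=19285; T_21,20=20×1+190=210; T_21,21=21×0+1=1
r22: T_22,1=1×1+0=1; T_22,2=2×1048575+1=2097151; T_22,3=3×1742343625+1048575=5228079450; T_22,4=4×181509070050+1742343625=727778623825; T_22,5=5×3791262568401+181509070050=19137821912055; T_22,6=6×26585679462804+3791262568401=163305339345225; T_22,7=7×82310957214948+26585679462804=602762379967440; T_22,8=8×132511015347084+82310957214948=1142399079991620; T_22,9=9×123272476465204+132511015347084=1241963303533920; T_22,10=10×71187132291275+123272476465204=835143799377954; T_22,11=11×26826851689001+71187132291275=366282500870286; T_22,12=12×6833042030178+26826851689001=108823356051137; T_22,13=13×1204909218331+6833042030178=22496861868481; T_22,14=14×149304004500+1204909218331=3295165281331; T_22,15=15×13087462580+149304004500=345615943200; T_22,16=16×809944464+13087462580=26046574004; T_22,17=17×34952799+809944464=1404142047; T_22,18=18×1023435+34952799=53374629; T_22,19=19×19285+1023435=1389850; T_22,20=20×210+19285=23485; T_22,21=21×1+210=231; T_22,22=22×0+1=1
B_21 = ΣS(21,k) = 1+1048575+1742343625+181509070050+3791262568401+26585679462804+82310957214948+132511015347084+123272476465204+71187132291275+26826851689001+6833042030178+1204909218331+149304004500+13087462580+809944464+34952799+1023435+19285+210+1 = 474869816156751
B_22 = ΣS(22,k) = 1+2097151+5228079450+727778623825+19137821912055+163305339345225+602762379967440+1142399079991620+1241963303533920+835143799377954+366282500870286+108823356051137+22496861868481+3295165281331+345615943200+26046574004+1404142047+53374629+1389850+23485+231+1 = 4506715738447323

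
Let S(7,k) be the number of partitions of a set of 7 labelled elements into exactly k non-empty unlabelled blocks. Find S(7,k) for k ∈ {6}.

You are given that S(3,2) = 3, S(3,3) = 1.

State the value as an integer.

21

@4  (4,3):1·3+3→6, (4,4):0·4+1→1
@5  (5,4):1·4+6→10, (5,5):0·5+1→1
@6  (6,5):1·5+10→15, (6,6):0·6+1→1
@7  (7,6):1·6+15→21
Read S(7,6) = 21.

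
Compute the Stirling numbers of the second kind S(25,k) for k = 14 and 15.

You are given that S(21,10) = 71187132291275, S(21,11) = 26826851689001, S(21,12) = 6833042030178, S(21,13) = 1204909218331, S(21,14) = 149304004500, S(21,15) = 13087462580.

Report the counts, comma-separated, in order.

@22  (22,11):26826851689001·11+71187132291275→366282500870286, (22,12):6833042030178·12+26826851689001→108823356051137, (22,13):1204909218331·13+6833042030178→22496861868481, (22,14):149304004500·14+1204909218331→3295165281331, (22,15):13087462580·15+149304004500→345615943200
@23  (23,12):108823356051137·12+366282500870286→1672162773483930, (23,13):22496861868481·13+108823356051137→401282560341390, (23,14):3295165281331·14+22496861868481→68629175807115, (23,15):345615943200·15+3295165281331→8479404429331
@24  (24,13):401282560341390·13+1672162773483930→6888836057922000, (24,14):68629175807115·14+401282560341390→1362091021641000, (24,15):8479404429331·15+68629175807115→195820242247080
@25  (25,14):1362091021641000·14+6888836057922000→25958110360896000, (25,15):195820242247080·15+1362091021641000→4299394655347200
Read S(25,14) = 25958110360896000, S(25,15) = 4299394655347200.

25958110360896000, 4299394655347200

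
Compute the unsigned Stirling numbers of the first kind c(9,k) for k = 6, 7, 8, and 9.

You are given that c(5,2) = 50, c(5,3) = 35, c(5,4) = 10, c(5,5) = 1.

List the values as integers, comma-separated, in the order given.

4536, 546, 36, 1

i=6: T(6,3)=50+5·35=225 | T(6,4)=35+5·10=85 | T(6,5)=10+5·1=15 | T(6,6)=1+5·0=1
i=7: T(7,4)=225+6·85=735 | T(7,5)=85+6·15=175 | T(7,6)=15+6·1=21 | T(7,7)=1+6·0=1
i=8: T(8,5)=735+7·175=1960 | T(8,6)=175+7·21=322 | T(8,7)=21+7·1=28 | T(8,8)=1+7·0=1
i=9: T(9,6)=1960+8·322=4536 | T(9,7)=322+8·28=546 | T(9,8)=28+8·1=36 | T(9,9)=1+8·0=1
Read c(9,6) = 4536, c(9,7) = 546, c(9,8) = 36, c(9,9) = 1.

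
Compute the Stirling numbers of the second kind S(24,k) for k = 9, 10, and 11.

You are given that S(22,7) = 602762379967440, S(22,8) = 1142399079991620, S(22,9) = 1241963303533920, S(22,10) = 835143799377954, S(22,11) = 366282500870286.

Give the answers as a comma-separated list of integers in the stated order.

120622574326072500, 108254081784931500, 63100165695775560

r23: T_23,8=8×1142399079991620+602762379967440=9741955019900400; T_23,9=9×1241963303533920+1142399079991620=12320068811796900; T_23,10=10×835143799377954+1241963303533920=9593401297313460; T_23,11=11×366282500870286+835143799377954=4864251308951100
r24: T_24,9=9×12320068811796900+9741955019900400=120622574326072500; T_24,10=10×9593401297313460+12320068811796900=108254081784931500; T_24,11=11×4864251308951100+9593401297313460=63100165695775560
Read S(24,9) = 120622574326072500, S(24,10) = 108254081784931500, S(24,11) = 63100165695775560.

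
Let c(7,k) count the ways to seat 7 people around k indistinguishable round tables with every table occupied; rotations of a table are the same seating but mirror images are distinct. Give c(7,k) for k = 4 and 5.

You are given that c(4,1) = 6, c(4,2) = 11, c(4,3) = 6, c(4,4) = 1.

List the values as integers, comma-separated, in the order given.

r5: T_5,2=4×11+6=50; T_5,3=4×6+11=35; T_5,4=4×1+6=10; T_5,5=4×0+1=1
r6: T_6,3=5×35+50=225; T_6,4=5×10+35=85; T_6,5=5×1+10=15
r7: T_7,4=6×85+225=735; T_7,5=6×15+85=175
Read c(7,4) = 735, c(7,5) = 175.

735, 175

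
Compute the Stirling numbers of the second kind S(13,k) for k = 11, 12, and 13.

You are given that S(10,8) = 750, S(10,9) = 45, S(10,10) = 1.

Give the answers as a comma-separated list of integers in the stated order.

[11] T[11,9]:9*45+750=1155 · T[11,10]:10*1+45=55 · T[11,11]:11*0+1=1
[12] T[12,10]:10*55+1155=1705 · T[12,11]:11*1+55=66 · T[12,12]:12*0+1=1
[13] T[13,11]:11*66+1705=2431 · T[13,12]:12*1+66=78 · T[13,13]:13*0+1=1
Read S(13,11) = 2431, S(13,12) = 78, S(13,13) = 1.

2431, 78, 1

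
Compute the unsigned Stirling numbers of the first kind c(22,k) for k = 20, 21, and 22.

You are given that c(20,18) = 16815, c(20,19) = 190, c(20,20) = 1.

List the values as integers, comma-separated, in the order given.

25025, 231, 1

r21: T_21,19=20×190+16815=20615; T_21,20=20×1+190=210; T_21,21=20×0+1=1
r22: T_22,20=21×210+20615=25025; T_22,21=21×1+210=231; T_22,22=21×0+1=1
Read c(22,20) = 25025, c(22,21) = 231, c(22,22) = 1.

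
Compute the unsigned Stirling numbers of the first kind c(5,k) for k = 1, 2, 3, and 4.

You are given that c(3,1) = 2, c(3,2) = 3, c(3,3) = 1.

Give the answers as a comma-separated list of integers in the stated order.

24, 50, 35, 10

row 4: T[4][1]=3·2+0=6  T[4][2]=3·3+2=11  T[4][3]=3·1+3=6  T[4][4]=3·0+1=1
row 5: T[5][1]=4·6+0=24  T[5][2]=4·11+6=50  T[5][3]=4·6+11=35  T[5][4]=4·1+6=10
Read c(5,1) = 24, c(5,2) = 50, c(5,3) = 35, c(5,4) = 10.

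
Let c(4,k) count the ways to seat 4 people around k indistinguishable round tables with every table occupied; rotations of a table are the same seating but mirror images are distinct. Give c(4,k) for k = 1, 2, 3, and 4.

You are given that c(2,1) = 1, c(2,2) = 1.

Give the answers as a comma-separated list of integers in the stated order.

6, 11, 6, 1

@3  (3,1):1·2+0→2, (3,2):1·2+1→3, (3,3):0·2+1→1
@4  (4,1):2·3+0→6, (4,2):3·3+2→11, (4,3):1·3+3→6, (4,4):0·3+1→1
Read c(4,1) = 6, c(4,2) = 11, c(4,3) = 6, c(4,4) = 1.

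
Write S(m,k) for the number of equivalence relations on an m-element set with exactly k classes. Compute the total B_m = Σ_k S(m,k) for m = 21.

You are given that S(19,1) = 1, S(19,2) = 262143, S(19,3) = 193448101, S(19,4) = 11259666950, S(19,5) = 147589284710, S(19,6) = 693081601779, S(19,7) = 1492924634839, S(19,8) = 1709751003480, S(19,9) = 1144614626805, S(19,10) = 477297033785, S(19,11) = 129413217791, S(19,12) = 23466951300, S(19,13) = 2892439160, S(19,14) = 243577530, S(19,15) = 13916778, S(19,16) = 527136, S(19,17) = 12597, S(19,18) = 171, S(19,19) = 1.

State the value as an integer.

474869816156751

i=20: T(20,1)=0+1·1=1 | T(20,2)=1+2·262143=524287 | T(20,3)=262143+3·193448101=580606446 | T(20,4)=193448101+4·11259666950=45232115901 | T(20,5)=11259666950+5·147589284710=749206090500 | T(20,6)=147589284710+6·693081601779=4306078895384 | T(20,7)=693081601779+7·1492924634839=11143554045652 | T(20,8)=1492924634839+8·1709751003480=15170932662679 | T(20,9)=1709751003480+9·1144614626805=12011282644725 | T(20,10)=1144614626805+10·477297033785=5917584964655 | T(20,11)=477297033785+11·129413217791=1900842429486 | T(20,12)=129413217791+12·23466951300=411016633391 | T(20,13)=23466951300+13·2892439160=61068660380 | T(20,14)=2892439160+14·243577530=6302524580 | T(20,15)=243577530+15·13916778=452329200 | T(20,16)=13916778+16·527136=22350954 | T(20,17)=527136+17·12597=741285 | T(20,18)=12597+18·171=15675 | T(20,19)=171+19·1=190 | T(20,20)=1+20·0=1
i=21: T(21,1)=0+1·1=1 | T(21,2)=1+2·524287=1048575 | T(21,3)=524287+3·580606446=1742343625 | T(21,4)=580606446+4·45232115901=181509070050 | T(21,5)=45232115901+5·749206090500=3791262568401 | T(21,6)=749206090500+6·4306078895384=26585679462804 | T(21,7)=4306078895384+7·11143554045652=82310957214948 | T(21,8)=11143554045652+8·15170932662679=132511015347084 | T(21,9)=15170932662679+9·12011282644725=123272476465204 | T(21,10)=12011282644725+10·5917584964655=71187132291275 | T(21,11)=5917584964655+11·1900842429486=26826851689001 | T(21,12)=1900842429486+12·411016633391=6833042030178 | T(21,13)=411016633391+13·61068660380=1204909218331 | T(21,14)=61068660380+14·6302524580=149304004500 | T(21,15)=6302524580+15·452329200=13087462580 | T(21,16)=452329200+16·22350954=809944464 | T(21,17)=22350954+17·741285=34952799 | T(21,18)=741285+18·15675=1023435 | T(21,19)=15675+19·190=19285 | T(21,20)=190+20·1=210 | T(21,21)=1+21·0=1
B_21 = ΣS(21,k) = 1+1048575+1742343625+181509070050+3791262568401+26585679462804+82310957214948+132511015347084+123272476465204+71187132291275+26826851689001+6833042030178+1204909218331+149304004500+13087462580+809944464+34952799+1023435+19285+210+1 = 474869816156751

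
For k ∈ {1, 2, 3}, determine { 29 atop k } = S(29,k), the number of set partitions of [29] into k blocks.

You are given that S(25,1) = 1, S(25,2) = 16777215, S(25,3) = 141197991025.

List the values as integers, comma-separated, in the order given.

1, 268435455, 11438127792025

i=26: T(26,1)=0+1·1=1 | T(26,2)=1+2·16777215=33554431 | T(26,3)=16777215+3·141197991025=423610750290
i=27: T(27,1)=0+1·1=1 | T(27,2)=1+2·33554431=67108863 | T(27,3)=33554431+3·423610750290=1270865805301
i=28: T(28,1)=0+1·1=1 | T(28,2)=1+2·67108863=134217727 | T(28,3)=67108863+3·1270865805301=3812664524766
i=29: T(29,1)=0+1·1=1 | T(29,2)=1+2·134217727=268435455 | T(29,3)=134217727+3·3812664524766=11438127792025
Read S(29,1) = 1, S(29,2) = 268435455, S(29,3) = 11438127792025.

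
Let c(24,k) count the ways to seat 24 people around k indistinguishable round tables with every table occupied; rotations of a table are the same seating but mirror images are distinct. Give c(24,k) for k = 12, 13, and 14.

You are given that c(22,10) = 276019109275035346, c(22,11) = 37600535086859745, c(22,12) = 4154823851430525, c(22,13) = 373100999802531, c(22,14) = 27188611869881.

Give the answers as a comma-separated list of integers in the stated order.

4070384057007569521, 413356714301314056, 34701806448704206

row 23: T[23][11]=22·37600535086859745+276019109275035346=1103230881185949736  T[23][12]=22·4154823851430525+37600535086859745=129006659818331295  T[23][13]=22·373100999802531+4154823851430525=12363045847086207  T[23][14]=22·27188611869881+373100999802531=971250460939913
row 24: T[24][12]=23·129006659818331295+1103230881185949736=4070384057007569521  T[24][13]=23·12363045847086207+129006659818331295=413356714301314056  T[24][14]=23·971250460939913+12363045847086207=34701806448704206
Read c(24,12) = 4070384057007569521, c(24,13) = 413356714301314056, c(24,14) = 34701806448704206.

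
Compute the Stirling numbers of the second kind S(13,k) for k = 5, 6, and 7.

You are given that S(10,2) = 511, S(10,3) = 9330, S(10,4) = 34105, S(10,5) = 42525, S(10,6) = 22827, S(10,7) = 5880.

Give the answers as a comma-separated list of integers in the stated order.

@11  (11,3):9330·3+511→28501, (11,4):34105·4+9330→145750, (11,5):42525·5+34105→246730, (11,6):22827·6+42525→179487, (11,7):5880·7+22827→63987
@12  (12,4):145750·4+28501→611501, (12,5):246730·5+145750→1379400, (12,6):179487·6+246730→1323652, (12,7):63987·7+179487→627396
@13  (13,5):1379400·5+611501→7508501, (13,6):1323652·6+1379400→9321312, (13,7):627396·7+1323652→5715424
Read S(13,5) = 7508501, S(13,6) = 9321312, S(13,7) = 5715424.

7508501, 9321312, 5715424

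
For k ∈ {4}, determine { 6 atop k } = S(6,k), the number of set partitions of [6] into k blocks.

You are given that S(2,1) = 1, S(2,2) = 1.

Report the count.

65

@3  (3,1):1·1+0→1, (3,2):1·2+1→3, (3,3):0·3+1→1
@4  (4,2):3·2+1→7, (4,3):1·3+3→6, (4,4):0·4+1→1
@5  (5,3):6·3+7→25, (5,4):1·4+6→10
@6  (6,4):10·4+25→65
Read S(6,4) = 65.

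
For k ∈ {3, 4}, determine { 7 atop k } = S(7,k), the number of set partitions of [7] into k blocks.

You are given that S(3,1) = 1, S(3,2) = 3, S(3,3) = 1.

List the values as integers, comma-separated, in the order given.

[4] T[4,1]:1*1+0=1 · T[4,2]:2*3+1=7 · T[4,3]:3*1+3=6 · T[4,4]:4*0+1=1
[5] T[5,1]:1*1+0=1 · T[5,2]:2*7+1=15 · T[5,3]:3*6+7=25 · T[5,4]:4*1+6=10
[6] T[6,2]:2*15+1=31 · T[6,3]:3*25+15=90 · T[6,4]:4*10+25=65
[7] T[7,3]:3*90+31=301 · T[7,4]:4*65+90=350
Read S(7,3) = 301, S(7,4) = 350.

301, 350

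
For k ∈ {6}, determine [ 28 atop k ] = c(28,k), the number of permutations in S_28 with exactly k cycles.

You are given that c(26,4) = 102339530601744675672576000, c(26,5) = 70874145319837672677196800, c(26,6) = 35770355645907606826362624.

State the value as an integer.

28969458895980281319670568448

[27] T[27,5]:26*70874145319837672677196800+102339530601744675672576000=1945067308917524165279692800 · T[27,6]:26*35770355645907606826362624+70874145319837672677196800=1000903392113435450162625024
[28] T[28,6]:27*1000903392113435450162625024+1945067308917524165279692800=28969458895980281319670568448
Read c(28,6) = 28969458895980281319670568448.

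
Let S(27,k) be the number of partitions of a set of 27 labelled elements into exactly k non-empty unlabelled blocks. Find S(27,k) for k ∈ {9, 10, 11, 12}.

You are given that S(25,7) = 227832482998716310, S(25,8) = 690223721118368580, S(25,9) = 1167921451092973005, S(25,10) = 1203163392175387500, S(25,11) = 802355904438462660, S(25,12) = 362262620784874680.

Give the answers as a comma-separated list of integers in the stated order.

106563273280541795575, 143197070509423605675, 123519417123830092365, 71823166587281982600

[26] T[26,8]:8*690223721118368580+227832482998716310=5749622251945664950 · T[26,9]:9*1167921451092973005+690223721118368580=11201516780955125625 · T[26,10]:10*1203163392175387500+1167921451092973005=13199555372846848005 · T[26,11]:11*802355904438462660+1203163392175387500=10029078340998476760 · T[26,12]:12*362262620784874680+802355904438462660=5149507353856958820
[27] T[27,9]:9*11201516780955125625+5749622251945664950=106563273280541795575 · T[27,10]:10*13199555372846848005+11201516780955125625=143197070509423605675 · T[27,11]:11*10029078340998476760+13199555372846848005=123519417123830092365 · T[27,12]:12*5149507353856958820+10029078340998476760=71823166587281982600
Read S(27,9) = 106563273280541795575, S(27,10) = 143197070509423605675, S(27,11) = 123519417123830092365, S(27,12) = 71823166587281982600.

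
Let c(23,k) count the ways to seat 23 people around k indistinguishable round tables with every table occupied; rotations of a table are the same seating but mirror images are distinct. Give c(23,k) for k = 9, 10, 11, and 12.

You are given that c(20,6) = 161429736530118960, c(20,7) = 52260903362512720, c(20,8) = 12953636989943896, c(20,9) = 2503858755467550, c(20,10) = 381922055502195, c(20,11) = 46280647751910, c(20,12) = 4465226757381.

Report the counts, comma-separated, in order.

43714229649594412832, 7707401101297361068, 1103230881185949736, 129006659818331295

[21] T[21,7]:20*52260903362512720+161429736530118960=1206647803780373360 · T[21,8]:20*12953636989943896+52260903362512720=311333643161390640 · T[21,9]:20*2503858755467550+12953636989943896=63030812099294896 · T[21,10]:20*381922055502195+2503858755467550=10142299865511450 · T[21,11]:20*46280647751910+381922055502195=1307535010540395 · T[21,12]:20*4465226757381+46280647751910=135585182899530
[22] T[22,8]:21*311333643161390640+1206647803780373360=7744654310169576800 · T[22,9]:21*63030812099294896+311333643161390640=1634980697246583456 · T[22,10]:21*10142299865511450+63030812099294896=276019109275035346 · T[22,11]:21*1307535010540395+10142299865511450=37600535086859745 · T[22,12]:21*135585182899530+1307535010540395=4154823851430525
[23] T[23,9]:22*1634980697246583456+7744654310169576800=43714229649594412832 · T[23,10]:22*276019109275035346+1634980697246583456=7707401101297361068 · T[23,11]:22*37600535086859745+276019109275035346=1103230881185949736 · T[23,12]:22*4154823851430525+37600535086859745=129006659818331295
Read c(23,9) = 43714229649594412832, c(23,10) = 7707401101297361068, c(23,11) = 1103230881185949736, c(23,12) = 129006659818331295.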